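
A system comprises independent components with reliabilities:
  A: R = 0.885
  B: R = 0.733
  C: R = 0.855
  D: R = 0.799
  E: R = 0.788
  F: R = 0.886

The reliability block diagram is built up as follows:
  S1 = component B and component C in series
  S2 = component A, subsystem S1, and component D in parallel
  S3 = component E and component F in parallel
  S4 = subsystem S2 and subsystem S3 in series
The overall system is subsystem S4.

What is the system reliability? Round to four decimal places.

Series (B and C): 0.733000 × 0.855000 = 0.626715
Parallel (A, [0.626715], and D): 1 − (1 − 0.885000)(1 − 0.626715)(1 − 0.799000) = 0.991372
Parallel (E and F): 1 − (1 − 0.788000)(1 − 0.886000) = 0.975832
Series ([0.991372] and [0.975832]): 0.991372 × 0.975832 = 0.9674

0.9674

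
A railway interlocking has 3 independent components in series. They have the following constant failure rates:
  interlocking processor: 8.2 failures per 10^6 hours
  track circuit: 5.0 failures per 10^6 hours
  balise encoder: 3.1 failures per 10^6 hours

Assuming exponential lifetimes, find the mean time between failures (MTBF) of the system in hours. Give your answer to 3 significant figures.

61300

Series of exponential components: λ_sys = Σ λ_i
λ_sys = 0.0000082 + 0.0000050 + 0.0000031 = 1.6300e-05 /h
MTBF = 1 / λ_sys = 61300 h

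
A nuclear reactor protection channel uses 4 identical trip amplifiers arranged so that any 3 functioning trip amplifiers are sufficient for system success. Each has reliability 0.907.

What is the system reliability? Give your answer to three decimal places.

0.954

R = Σ_{i=3}^{4} C(4,i) p^i (1−p)^{4−i} with p = 0.907
C(4,3)·0.907^3·0.093^1 = 0.27757
C(4,4)·0.907^4·0.093^0 = 0.67675
Sum = 0.954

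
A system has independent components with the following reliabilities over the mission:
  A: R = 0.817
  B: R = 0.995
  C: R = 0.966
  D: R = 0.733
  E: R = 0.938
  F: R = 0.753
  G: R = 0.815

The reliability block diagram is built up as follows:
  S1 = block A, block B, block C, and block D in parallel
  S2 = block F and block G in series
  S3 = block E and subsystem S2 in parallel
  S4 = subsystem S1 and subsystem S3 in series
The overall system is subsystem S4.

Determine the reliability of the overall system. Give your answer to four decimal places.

Parallel (A, B, C, and D): 1 − (1 − 0.817000)(1 − 0.995000)(1 − 0.966000)(1 − 0.733000) = 0.999992
Series (F and G): 0.753000 × 0.815000 = 0.613695
Parallel (E and [0.613695]): 1 − (1 − 0.938000)(1 − 0.613695) = 0.976049
Series ([0.999992] and [0.976049]): 0.999992 × 0.976049 = 0.9760

0.9760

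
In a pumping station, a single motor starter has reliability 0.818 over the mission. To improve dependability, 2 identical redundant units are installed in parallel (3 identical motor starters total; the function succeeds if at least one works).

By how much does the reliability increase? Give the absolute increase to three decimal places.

0.176

R_before = 0.818
R_after = 1 − (1 − 0.818)^3 = 0.994
ΔR = 0.994 − 0.818 = 0.176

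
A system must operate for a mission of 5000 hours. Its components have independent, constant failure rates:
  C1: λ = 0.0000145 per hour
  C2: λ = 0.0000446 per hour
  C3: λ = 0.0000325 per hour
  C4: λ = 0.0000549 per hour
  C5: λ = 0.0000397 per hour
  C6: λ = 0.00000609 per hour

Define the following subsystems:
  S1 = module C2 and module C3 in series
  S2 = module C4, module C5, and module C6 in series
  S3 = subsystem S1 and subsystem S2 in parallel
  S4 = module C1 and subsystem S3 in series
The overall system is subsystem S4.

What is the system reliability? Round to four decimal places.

R(C1) = exp(−0.0000145 × 5000) = 0.930066
R(C2) = exp(−0.0000446 × 5000) = 0.800115
R(C3) = exp(−0.0000325 × 5000) = 0.850016
R(C4) = exp(−0.0000549 × 5000) = 0.759952
R(C5) = exp(−0.0000397 × 5000) = 0.819960
R(C6) = exp(−0.00000609 × 5000) = 0.970009
Series (C2 and C3): 0.800115 × 0.850016 = 0.680111
Series (C4, C5, and C6): 0.759952 × 0.819960 × 0.970009 = 0.604442
Parallel ([0.680111] and [0.604442]): 1 − (1 − 0.680111)(1 − 0.604442) = 0.873465
Series (C1 and [0.873465]): 0.930066 × 0.873465 = 0.8124

0.8124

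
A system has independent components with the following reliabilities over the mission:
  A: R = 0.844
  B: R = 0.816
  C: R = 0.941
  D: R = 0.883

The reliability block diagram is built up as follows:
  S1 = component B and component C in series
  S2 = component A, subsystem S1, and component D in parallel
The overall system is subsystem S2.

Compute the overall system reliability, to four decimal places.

0.9958

Series (B and C): 0.816000 × 0.941000 = 0.767856
Parallel (A, [0.767856], and D): 1 − (1 − 0.844000)(1 − 0.767856)(1 − 0.883000) = 0.9958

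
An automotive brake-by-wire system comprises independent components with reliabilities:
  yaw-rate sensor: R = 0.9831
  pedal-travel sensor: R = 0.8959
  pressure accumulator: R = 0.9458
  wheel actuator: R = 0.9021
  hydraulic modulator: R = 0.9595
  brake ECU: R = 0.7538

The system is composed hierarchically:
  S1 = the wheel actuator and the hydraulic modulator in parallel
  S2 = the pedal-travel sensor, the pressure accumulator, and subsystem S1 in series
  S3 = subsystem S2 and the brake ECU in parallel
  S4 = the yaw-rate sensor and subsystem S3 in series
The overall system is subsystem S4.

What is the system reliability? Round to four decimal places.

0.9453

Parallel (wheel actuator and hydraulic modulator): 1 − (1 − 0.902100)(1 − 0.959500) = 0.996035
Series (pedal-travel sensor, pressure accumulator, and [0.996035]): 0.895900 × 0.945800 × 0.996035 = 0.843983
Parallel ([0.843983] and brake ECU): 1 − (1 − 0.843983)(1 − 0.753800) = 0.961589
Series (yaw-rate sensor and [0.961589]): 0.983100 × 0.961589 = 0.9453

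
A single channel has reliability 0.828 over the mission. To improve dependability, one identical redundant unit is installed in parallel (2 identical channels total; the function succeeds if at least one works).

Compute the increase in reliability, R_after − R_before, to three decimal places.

R_before = 0.828
R_after = 1 − (1 − 0.828)^2 = 0.970
ΔR = 0.970 − 0.828 = 0.142

0.142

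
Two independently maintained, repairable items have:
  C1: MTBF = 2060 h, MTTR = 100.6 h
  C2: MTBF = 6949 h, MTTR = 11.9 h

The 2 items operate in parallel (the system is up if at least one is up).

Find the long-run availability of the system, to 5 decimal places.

A(C1) = MTBF/(MTBF+MTTR) = 2060/(2060+100.6) = 0.953439
A(C2) = MTBF/(MTBF+MTTR) = 6949/(6949+11.9) = 0.998290
Parallel availability: 1 − (1 − 0.953439)(1 − 0.998290) = 0.99992

0.99992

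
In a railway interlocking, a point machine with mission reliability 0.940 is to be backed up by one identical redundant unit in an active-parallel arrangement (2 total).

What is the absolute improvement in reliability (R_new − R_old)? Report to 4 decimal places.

0.0564

R_before = 0.940
R_after = 1 − (1 − 0.940)^2 = 0.9964
ΔR = 0.9964 − 0.940 = 0.0564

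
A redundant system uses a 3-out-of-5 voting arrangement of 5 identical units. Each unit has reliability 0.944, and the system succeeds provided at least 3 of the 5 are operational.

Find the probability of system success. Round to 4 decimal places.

R = Σ_{i=3}^{5} C(5,i) p^i (1−p)^{5−i} with p = 0.944
C(5,3)·0.944^3·0.056^2 = 0.026381
C(5,4)·0.944^4·0.056^1 = 0.222355
C(5,5)·0.944^5·0.056^0 = 0.749652
Sum = 0.9984

0.9984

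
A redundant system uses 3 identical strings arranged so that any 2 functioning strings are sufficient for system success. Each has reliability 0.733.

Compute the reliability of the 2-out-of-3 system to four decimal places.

R = Σ_{i=2}^{3} C(3,i) p^i (1−p)^{3−i} with p = 0.733
C(3,2)·0.733^2·0.267^1 = 0.430368
C(3,3)·0.733^3·0.267^0 = 0.393833
Sum = 0.8242

0.8242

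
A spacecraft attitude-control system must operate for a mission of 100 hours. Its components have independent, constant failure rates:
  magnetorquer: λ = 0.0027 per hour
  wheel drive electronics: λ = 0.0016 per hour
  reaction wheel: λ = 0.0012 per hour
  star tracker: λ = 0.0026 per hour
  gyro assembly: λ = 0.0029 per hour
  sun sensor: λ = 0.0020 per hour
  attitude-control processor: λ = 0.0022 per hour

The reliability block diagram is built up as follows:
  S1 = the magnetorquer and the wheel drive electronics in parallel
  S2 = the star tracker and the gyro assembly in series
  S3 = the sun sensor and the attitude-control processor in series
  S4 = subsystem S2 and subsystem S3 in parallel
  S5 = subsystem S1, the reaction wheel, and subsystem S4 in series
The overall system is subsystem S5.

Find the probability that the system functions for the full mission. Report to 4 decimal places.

R(magnetorquer) = exp(−0.0027 × 100) = 0.763379
R(wheel drive electronics) = exp(−0.0016 × 100) = 0.852144
R(reaction wheel) = exp(−0.0012 × 100) = 0.886920
R(star tracker) = exp(−0.0026 × 100) = 0.771052
R(gyro assembly) = exp(−0.0029 × 100) = 0.748264
R(sun sensor) = exp(−0.0020 × 100) = 0.818731
R(attitude-control processor) = exp(−0.0022 × 100) = 0.802519
Parallel (magnetorquer and wheel drive electronics): 1 − (1 − 0.763379)(1 − 0.852144) = 0.965014
Series (star tracker and gyro assembly): 0.771052 × 0.748264 = 0.576950
Series (sun sensor and attitude-control processor): 0.818731 × 0.802519 = 0.657047
Parallel ([0.576950] and [0.657047]): 1 − (1 − 0.576950)(1 − 0.657047) = 0.854914
Series ([0.965014], reaction wheel, and [0.854914]): 0.965014 × 0.886920 × 0.854914 = 0.7317

0.7317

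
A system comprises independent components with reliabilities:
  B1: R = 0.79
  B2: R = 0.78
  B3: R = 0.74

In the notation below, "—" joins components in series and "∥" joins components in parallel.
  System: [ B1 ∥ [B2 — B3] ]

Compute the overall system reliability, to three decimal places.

Series (B2 and B3): 0.78000 × 0.74000 = 0.57720
Parallel (B1 and [0.57720]): 1 − (1 − 0.79000)(1 − 0.57720) = 0.911

0.911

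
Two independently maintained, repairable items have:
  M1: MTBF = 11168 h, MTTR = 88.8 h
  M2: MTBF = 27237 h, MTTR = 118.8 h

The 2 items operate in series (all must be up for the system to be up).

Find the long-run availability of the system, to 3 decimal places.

A(M1) = MTBF/(MTBF+MTTR) = 11168/(11168+88.8) = 0.992111
A(M2) = MTBF/(MTBF+MTTR) = 27237/(27237+118.8) = 0.995657
Series availability: 0.992111 × 0.995657 = 0.988

0.988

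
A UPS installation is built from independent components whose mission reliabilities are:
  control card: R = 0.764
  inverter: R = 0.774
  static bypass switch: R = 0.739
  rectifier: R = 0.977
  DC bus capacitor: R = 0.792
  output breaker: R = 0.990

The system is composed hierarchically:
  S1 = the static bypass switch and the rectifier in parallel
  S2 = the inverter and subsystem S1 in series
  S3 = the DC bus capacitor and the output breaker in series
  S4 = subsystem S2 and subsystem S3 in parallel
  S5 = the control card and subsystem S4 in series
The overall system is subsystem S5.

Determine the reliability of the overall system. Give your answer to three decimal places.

Parallel (static bypass switch and rectifier): 1 − (1 − 0.73900)(1 − 0.97700) = 0.99400
Series (inverter and [0.99400]): 0.77400 × 0.99400 = 0.76936
Series (DC bus capacitor and output breaker): 0.79200 × 0.99000 = 0.78408
Parallel ([0.76936] and [0.78408]): 1 − (1 − 0.76936)(1 − 0.78408) = 0.95020
Series (control card and [0.95020]): 0.76400 × 0.95020 = 0.726

0.726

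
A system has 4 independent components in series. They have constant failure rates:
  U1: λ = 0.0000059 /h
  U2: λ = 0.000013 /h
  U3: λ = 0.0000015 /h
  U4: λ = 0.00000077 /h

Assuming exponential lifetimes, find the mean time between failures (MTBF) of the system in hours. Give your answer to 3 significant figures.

47200

Series of exponential components: λ_sys = Σ λ_i
λ_sys = 0.0000059 + 0.000013 + 0.0000015 + 0.00000077 = 2.1170e-05 /h
MTBF = 1 / λ_sys = 47200 h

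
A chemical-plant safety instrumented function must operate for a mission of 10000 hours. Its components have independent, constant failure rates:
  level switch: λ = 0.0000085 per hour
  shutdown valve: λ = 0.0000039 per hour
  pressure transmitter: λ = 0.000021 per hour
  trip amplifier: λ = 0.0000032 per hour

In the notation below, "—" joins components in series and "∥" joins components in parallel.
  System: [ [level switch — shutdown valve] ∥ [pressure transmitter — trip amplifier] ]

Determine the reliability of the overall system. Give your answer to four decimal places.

R(level switch) = exp(−0.0000085 × 10000) = 0.918512
R(shutdown valve) = exp(−0.0000039 × 10000) = 0.961751
R(pressure transmitter) = exp(−0.000021 × 10000) = 0.810584
R(trip amplifier) = exp(−0.0000032 × 10000) = 0.968507
Series (level switch and shutdown valve): 0.918512 × 0.961751 = 0.883380
Series (pressure transmitter and trip amplifier): 0.810584 × 0.968507 = 0.785056
Parallel ([0.883380] and [0.785056]): 1 − (1 − 0.883380)(1 − 0.785056) = 0.9749

0.9749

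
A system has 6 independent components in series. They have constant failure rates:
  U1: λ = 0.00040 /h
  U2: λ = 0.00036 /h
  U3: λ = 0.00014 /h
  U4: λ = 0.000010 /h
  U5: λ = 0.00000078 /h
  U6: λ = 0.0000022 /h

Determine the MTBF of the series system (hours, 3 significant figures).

Series of exponential components: λ_sys = Σ λ_i
λ_sys = 0.00040 + 0.00036 + 0.00014 + 0.000010 + 0.00000078 + 0.0000022 = 9.1298e-04 /h
MTBF = 1 / λ_sys = 1100 h

1100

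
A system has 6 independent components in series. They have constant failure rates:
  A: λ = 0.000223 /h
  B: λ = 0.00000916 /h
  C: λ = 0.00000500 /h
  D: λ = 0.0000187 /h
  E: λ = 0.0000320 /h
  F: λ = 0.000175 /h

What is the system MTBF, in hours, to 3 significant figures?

Series of exponential components: λ_sys = Σ λ_i
λ_sys = 0.000223 + 0.00000916 + 0.00000500 + 0.0000187 + 0.0000320 + 0.000175 = 4.6286e-04 /h
MTBF = 1 / λ_sys = 2160 h

2160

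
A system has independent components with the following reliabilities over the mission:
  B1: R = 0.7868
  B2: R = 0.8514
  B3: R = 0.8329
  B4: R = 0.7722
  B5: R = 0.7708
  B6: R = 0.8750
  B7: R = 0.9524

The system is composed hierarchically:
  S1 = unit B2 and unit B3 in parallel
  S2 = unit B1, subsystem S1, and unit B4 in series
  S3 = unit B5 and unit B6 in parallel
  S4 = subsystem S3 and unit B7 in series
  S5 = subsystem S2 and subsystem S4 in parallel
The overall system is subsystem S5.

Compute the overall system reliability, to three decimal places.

Parallel (B2 and B3): 1 − (1 − 0.85140)(1 − 0.83290) = 0.97517
Series (B1, [0.97517], and B4): 0.78680 × 0.97517 × 0.77220 = 0.59248
Parallel (B5 and B6): 1 − (1 − 0.77080)(1 − 0.87500) = 0.97135
Series ([0.97135] and B7): 0.97135 × 0.95240 = 0.92511
Parallel ([0.59248] and [0.92511]): 1 − (1 − 0.59248)(1 − 0.92511) = 0.969

0.969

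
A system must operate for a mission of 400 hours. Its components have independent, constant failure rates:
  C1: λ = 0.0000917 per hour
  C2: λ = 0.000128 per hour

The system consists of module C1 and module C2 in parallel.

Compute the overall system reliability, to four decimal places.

R(C1) = exp(−0.0000917 × 400) = 0.963985
R(C2) = exp(−0.000128 × 400) = 0.950089
Parallel (C1 and C2): 1 − (1 − 0.963985)(1 − 0.950089) = 0.9982

0.9982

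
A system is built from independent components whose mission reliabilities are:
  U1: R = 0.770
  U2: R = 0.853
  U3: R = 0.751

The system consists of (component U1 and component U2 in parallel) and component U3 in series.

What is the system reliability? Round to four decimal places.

Parallel (U1 and U2): 1 − (1 − 0.770000)(1 − 0.853000) = 0.966190
Series ([0.966190] and U3): 0.966190 × 0.751000 = 0.7256

0.7256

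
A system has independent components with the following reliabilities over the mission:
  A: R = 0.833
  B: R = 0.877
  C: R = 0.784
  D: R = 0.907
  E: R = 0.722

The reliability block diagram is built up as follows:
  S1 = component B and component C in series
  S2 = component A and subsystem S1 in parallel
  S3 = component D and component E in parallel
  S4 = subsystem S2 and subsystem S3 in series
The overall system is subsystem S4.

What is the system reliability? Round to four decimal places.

0.9233

Series (B and C): 0.877000 × 0.784000 = 0.687568
Parallel (A and [0.687568]): 1 − (1 − 0.833000)(1 − 0.687568) = 0.947824
Parallel (D and E): 1 − (1 − 0.907000)(1 − 0.722000) = 0.974146
Series ([0.947824] and [0.974146]): 0.947824 × 0.974146 = 0.9233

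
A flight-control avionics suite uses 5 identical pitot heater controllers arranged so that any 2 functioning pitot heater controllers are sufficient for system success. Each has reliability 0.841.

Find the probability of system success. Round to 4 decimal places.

0.9972

R = Σ_{i=2}^{5} C(5,i) p^i (1−p)^{5−i} with p = 0.841
C(5,2)·0.841^2·0.159^3 = 0.028430
C(5,3)·0.841^3·0.159^2 = 0.150377
C(5,4)·0.841^4·0.159^1 = 0.397696
C(5,5)·0.841^5·0.159^0 = 0.420707
Sum = 0.9972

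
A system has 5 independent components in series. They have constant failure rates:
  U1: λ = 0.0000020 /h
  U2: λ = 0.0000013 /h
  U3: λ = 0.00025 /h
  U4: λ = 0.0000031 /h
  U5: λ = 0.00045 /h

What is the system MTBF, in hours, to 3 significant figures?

1420

Series of exponential components: λ_sys = Σ λ_i
λ_sys = 0.0000020 + 0.0000013 + 0.00025 + 0.0000031 + 0.00045 = 7.0640e-04 /h
MTBF = 1 / λ_sys = 1420 h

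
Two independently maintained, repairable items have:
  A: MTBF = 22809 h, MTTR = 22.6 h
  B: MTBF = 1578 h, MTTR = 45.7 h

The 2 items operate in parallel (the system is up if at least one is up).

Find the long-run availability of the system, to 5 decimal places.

0.99997

A(A) = MTBF/(MTBF+MTTR) = 22809/(22809+22.6) = 0.999010
A(B) = MTBF/(MTBF+MTTR) = 1578/(1578+45.7) = 0.971854
Parallel availability: 1 − (1 − 0.999010)(1 − 0.971854) = 0.99997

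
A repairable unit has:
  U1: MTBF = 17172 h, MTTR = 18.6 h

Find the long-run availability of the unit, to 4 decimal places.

A(U1) = MTBF/(MTBF+MTTR) = 17172/(17172+18.6) = 0.9989

0.9989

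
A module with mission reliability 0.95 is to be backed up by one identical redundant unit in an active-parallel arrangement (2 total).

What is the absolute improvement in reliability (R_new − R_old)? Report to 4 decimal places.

R_before = 0.95
R_after = 1 − (1 − 0.95)^2 = 0.9975
ΔR = 0.9975 − 0.95 = 0.0475

0.0475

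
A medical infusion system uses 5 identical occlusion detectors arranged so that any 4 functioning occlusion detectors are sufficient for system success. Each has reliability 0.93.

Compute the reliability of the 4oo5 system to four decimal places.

0.9575

R = Σ_{i=4}^{5} C(5,i) p^i (1−p)^{5−i} with p = 0.93
C(5,4)·0.93^4·0.07^1 = 0.261818
C(5,5)·0.93^5·0.07^0 = 0.695688
Sum = 0.9575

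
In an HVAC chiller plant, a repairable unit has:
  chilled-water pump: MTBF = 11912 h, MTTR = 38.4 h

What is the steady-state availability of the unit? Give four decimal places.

0.9968

A(chilled-water pump) = MTBF/(MTBF+MTTR) = 11912/(11912+38.4) = 0.9968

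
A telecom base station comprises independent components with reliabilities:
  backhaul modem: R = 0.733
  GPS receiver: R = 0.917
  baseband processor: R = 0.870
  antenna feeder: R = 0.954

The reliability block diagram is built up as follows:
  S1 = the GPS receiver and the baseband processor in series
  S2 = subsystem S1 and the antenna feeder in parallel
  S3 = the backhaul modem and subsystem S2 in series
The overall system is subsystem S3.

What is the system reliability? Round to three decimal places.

Series (GPS receiver and baseband processor): 0.91700 × 0.87000 = 0.79779
Parallel ([0.79779] and antenna feeder): 1 − (1 − 0.79779)(1 − 0.95400) = 0.99070
Series (backhaul modem and [0.99070]): 0.73300 × 0.99070 = 0.726

0.726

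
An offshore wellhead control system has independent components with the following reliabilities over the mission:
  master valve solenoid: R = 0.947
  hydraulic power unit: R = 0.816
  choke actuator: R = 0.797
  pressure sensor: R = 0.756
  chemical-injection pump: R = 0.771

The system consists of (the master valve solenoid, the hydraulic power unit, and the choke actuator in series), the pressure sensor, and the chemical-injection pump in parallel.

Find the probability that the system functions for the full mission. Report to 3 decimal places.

Series (master valve solenoid, hydraulic power unit, and choke actuator): 0.94700 × 0.81600 × 0.79700 = 0.61588
Parallel ([0.61588], pressure sensor, and chemical-injection pump): 1 − (1 − 0.61588)(1 − 0.75600)(1 − 0.77100) = 0.979

0.979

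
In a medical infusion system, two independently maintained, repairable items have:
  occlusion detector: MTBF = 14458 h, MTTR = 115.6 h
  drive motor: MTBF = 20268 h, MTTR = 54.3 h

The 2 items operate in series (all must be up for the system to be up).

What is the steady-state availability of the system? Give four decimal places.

0.9894

A(occlusion detector) = MTBF/(MTBF+MTTR) = 14458/(14458+115.6) = 0.992068
A(drive motor) = MTBF/(MTBF+MTTR) = 20268/(20268+54.3) = 0.997328
Series availability: 0.992068 × 0.997328 = 0.9894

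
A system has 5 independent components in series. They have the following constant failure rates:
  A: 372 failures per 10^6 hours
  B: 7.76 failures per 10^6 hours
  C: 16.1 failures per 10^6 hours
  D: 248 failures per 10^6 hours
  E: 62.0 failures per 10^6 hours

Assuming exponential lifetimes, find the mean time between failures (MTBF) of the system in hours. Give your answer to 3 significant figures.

Series of exponential components: λ_sys = Σ λ_i
λ_sys = 0.000372 + 0.00000776 + 0.0000161 + 0.000248 + 0.0000620 = 7.0586e-04 /h
MTBF = 1 / λ_sys = 1420 h

1420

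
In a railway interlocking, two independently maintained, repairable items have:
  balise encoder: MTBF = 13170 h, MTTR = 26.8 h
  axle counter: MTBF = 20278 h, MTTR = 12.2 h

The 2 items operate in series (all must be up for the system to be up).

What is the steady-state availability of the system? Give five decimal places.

A(balise encoder) = MTBF/(MTBF+MTTR) = 13170/(13170+26.8) = 0.997969
A(axle counter) = MTBF/(MTBF+MTTR) = 20278/(20278+12.2) = 0.999399
Series availability: 0.997969 × 0.999399 = 0.99737

0.99737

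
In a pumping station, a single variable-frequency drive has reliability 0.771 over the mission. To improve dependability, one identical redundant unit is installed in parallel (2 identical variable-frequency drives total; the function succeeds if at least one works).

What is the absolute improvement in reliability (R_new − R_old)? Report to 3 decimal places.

R_before = 0.771
R_after = 1 − (1 − 0.771)^2 = 0.948
ΔR = 0.948 − 0.771 = 0.177

0.177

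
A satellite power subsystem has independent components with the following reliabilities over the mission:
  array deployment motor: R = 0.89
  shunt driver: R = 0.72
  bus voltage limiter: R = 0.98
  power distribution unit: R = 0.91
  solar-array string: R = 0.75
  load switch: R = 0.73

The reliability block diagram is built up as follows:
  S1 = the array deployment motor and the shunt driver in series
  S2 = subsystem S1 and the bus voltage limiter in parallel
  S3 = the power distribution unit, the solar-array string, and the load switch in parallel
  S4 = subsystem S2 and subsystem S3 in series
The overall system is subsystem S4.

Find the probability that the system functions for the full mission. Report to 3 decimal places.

0.987

Series (array deployment motor and shunt driver): 0.89000 × 0.72000 = 0.64080
Parallel ([0.64080] and bus voltage limiter): 1 − (1 − 0.64080)(1 − 0.98000) = 0.99282
Parallel (power distribution unit, solar-array string, and load switch): 1 − (1 − 0.91000)(1 − 0.75000)(1 − 0.73000) = 0.99393
Series ([0.99282] and [0.99393]): 0.99282 × 0.99393 = 0.987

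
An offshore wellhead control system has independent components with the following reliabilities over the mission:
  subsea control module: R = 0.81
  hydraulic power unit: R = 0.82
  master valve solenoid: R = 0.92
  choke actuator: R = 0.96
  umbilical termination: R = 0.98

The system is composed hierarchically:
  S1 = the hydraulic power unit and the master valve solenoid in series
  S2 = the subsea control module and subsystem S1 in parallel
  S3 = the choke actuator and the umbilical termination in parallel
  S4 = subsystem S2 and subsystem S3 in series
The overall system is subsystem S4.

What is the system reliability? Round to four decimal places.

Series (hydraulic power unit and master valve solenoid): 0.820000 × 0.920000 = 0.754400
Parallel (subsea control module and [0.754400]): 1 − (1 − 0.810000)(1 − 0.754400) = 0.953336
Parallel (choke actuator and umbilical termination): 1 − (1 − 0.960000)(1 − 0.980000) = 0.999200
Series ([0.953336] and [0.999200]): 0.953336 × 0.999200 = 0.9526

0.9526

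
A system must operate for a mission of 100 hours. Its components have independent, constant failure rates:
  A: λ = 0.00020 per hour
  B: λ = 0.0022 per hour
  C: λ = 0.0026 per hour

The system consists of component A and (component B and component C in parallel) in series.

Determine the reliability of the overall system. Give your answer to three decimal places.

0.936

R(A) = exp(−0.00020 × 100) = 0.98020
R(B) = exp(−0.0022 × 100) = 0.80252
R(C) = exp(−0.0026 × 100) = 0.77105
Parallel (B and C): 1 − (1 − 0.80252)(1 − 0.77105) = 0.95479
Series (A and [0.95479]): 0.98020 × 0.95479 = 0.936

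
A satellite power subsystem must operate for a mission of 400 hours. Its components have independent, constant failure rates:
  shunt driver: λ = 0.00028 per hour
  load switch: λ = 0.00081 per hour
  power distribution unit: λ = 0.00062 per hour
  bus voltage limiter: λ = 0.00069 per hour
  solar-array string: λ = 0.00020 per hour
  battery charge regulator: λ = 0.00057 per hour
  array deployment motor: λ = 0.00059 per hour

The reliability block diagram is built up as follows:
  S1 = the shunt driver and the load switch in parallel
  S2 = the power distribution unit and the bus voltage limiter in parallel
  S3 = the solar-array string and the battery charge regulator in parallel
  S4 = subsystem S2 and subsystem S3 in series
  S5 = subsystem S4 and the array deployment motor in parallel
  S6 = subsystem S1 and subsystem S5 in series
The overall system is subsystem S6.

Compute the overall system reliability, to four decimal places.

R(shunt driver) = exp(−0.00028 × 400) = 0.894044
R(load switch) = exp(−0.00081 × 400) = 0.723250
R(power distribution unit) = exp(−0.00062 × 400) = 0.780360
R(bus voltage limiter) = exp(−0.00069 × 400) = 0.758813
R(solar-array string) = exp(−0.00020 × 400) = 0.923116
R(battery charge regulator) = exp(−0.00057 × 400) = 0.796124
R(array deployment motor) = exp(−0.00059 × 400) = 0.789781
Parallel (shunt driver and load switch): 1 − (1 − 0.894044)(1 − 0.723250) = 0.970677
Parallel (power distribution unit and bus voltage limiter): 1 − (1 − 0.780360)(1 − 0.758813) = 0.947026
Parallel (solar-array string and battery charge regulator): 1 − (1 − 0.923116)(1 − 0.796124) = 0.984325
Series ([0.947026] and [0.984325]): 0.947026 × 0.984325 = 0.932181
Parallel ([0.932181] and array deployment motor): 1 − (1 − 0.932181)(1 − 0.789781) = 0.985743
Series ([0.970677] and [0.985743]): 0.970677 × 0.985743 = 0.9568

0.9568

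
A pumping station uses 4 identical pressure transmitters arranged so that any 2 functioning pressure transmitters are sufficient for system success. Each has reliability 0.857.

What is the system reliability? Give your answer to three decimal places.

R = Σ_{i=2}^{4} C(4,i) p^i (1−p)^{4−i} with p = 0.857
C(4,2)·0.857^2·0.143^2 = 0.09011
C(4,3)·0.857^3·0.143^1 = 0.36003
C(4,4)·0.857^4·0.143^0 = 0.53942
Sum = 0.990

0.990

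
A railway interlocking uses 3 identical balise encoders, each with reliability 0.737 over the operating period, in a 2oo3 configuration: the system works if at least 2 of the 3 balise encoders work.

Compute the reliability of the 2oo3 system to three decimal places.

0.829

R = Σ_{i=2}^{3} C(3,i) p^i (1−p)^{3−i} with p = 0.737
C(3,2)·0.737^2·0.263^1 = 0.42856
C(3,3)·0.737^3·0.263^0 = 0.40032
Sum = 0.829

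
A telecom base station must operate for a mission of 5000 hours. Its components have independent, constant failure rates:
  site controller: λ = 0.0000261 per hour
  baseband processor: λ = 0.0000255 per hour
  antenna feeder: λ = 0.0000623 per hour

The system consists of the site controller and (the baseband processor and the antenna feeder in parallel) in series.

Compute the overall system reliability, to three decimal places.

R(site controller) = exp(−0.0000261 × 5000) = 0.87766
R(baseband processor) = exp(−0.0000255 × 5000) = 0.88029
R(antenna feeder) = exp(−0.0000623 × 5000) = 0.73235
Parallel (baseband processor and antenna feeder): 1 − (1 − 0.88029)(1 − 0.73235) = 0.96796
Series (site controller and [0.96796]): 0.87766 × 0.96796 = 0.850

0.850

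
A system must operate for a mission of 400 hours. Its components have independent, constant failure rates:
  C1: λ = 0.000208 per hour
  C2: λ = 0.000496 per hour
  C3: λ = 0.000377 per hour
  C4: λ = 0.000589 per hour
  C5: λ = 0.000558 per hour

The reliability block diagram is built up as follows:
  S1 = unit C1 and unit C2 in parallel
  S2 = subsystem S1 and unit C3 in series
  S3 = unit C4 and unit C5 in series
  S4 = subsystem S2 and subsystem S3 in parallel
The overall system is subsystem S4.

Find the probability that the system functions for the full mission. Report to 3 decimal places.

R(C1) = exp(−0.000208 × 400) = 0.92017
R(C2) = exp(−0.000496 × 400) = 0.82004
R(C3) = exp(−0.000377 × 400) = 0.86002
R(C4) = exp(−0.000589 × 400) = 0.79010
R(C5) = exp(−0.000558 × 400) = 0.79995
Parallel (C1 and C2): 1 − (1 − 0.92017)(1 − 0.82004) = 0.98563
Series ([0.98563] and C3): 0.98563 × 0.86002 = 0.84766
Series (C4 and C5): 0.79010 × 0.79995 = 0.63204
Parallel ([0.84766] and [0.63204]): 1 − (1 − 0.84766)(1 − 0.63204) = 0.944

0.944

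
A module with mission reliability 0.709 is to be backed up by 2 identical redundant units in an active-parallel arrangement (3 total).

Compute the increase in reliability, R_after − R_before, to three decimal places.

0.266

R_before = 0.709
R_after = 1 − (1 − 0.709)^3 = 0.975
ΔR = 0.975 − 0.709 = 0.266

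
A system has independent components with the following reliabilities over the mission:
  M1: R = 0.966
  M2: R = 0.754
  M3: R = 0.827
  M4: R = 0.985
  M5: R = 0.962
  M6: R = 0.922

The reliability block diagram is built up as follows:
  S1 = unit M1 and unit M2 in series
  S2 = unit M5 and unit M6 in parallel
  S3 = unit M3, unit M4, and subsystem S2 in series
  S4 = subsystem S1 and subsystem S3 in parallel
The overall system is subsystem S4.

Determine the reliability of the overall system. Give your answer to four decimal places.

0.9490

Series (M1 and M2): 0.966000 × 0.754000 = 0.728364
Parallel (M5 and M6): 1 − (1 − 0.962000)(1 − 0.922000) = 0.997036
Series (M3, M4, and [0.997036]): 0.827000 × 0.985000 × 0.997036 = 0.812181
Parallel ([0.728364] and [0.812181]): 1 − (1 − 0.728364)(1 − 0.812181) = 0.9490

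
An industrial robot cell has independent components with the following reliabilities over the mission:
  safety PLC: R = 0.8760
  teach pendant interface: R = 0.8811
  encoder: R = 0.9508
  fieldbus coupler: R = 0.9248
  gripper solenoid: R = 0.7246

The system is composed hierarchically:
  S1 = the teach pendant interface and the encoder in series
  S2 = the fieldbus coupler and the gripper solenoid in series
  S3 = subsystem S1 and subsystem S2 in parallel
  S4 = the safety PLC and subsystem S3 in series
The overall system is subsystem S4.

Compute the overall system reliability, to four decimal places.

0.8291

Series (teach pendant interface and encoder): 0.881100 × 0.950800 = 0.837750
Series (fieldbus coupler and gripper solenoid): 0.924800 × 0.724600 = 0.670110
Parallel ([0.837750] and [0.670110]): 1 − (1 − 0.837750)(1 − 0.670110) = 0.946475
Series (safety PLC and [0.946475]): 0.876000 × 0.946475 = 0.8291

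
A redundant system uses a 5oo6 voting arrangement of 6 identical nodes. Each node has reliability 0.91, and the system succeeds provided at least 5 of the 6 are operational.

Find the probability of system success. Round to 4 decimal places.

0.9048

R = Σ_{i=5}^{6} C(6,i) p^i (1−p)^{6−i} with p = 0.91
C(6,5)·0.91^5·0.09^1 = 0.336977
C(6,6)·0.91^6·0.09^0 = 0.567869
Sum = 0.9048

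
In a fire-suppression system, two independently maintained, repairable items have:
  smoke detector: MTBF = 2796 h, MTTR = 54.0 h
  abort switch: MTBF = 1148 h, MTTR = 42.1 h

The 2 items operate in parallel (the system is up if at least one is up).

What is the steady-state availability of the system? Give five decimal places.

A(smoke detector) = MTBF/(MTBF+MTTR) = 2796/(2796+54.0) = 0.981053
A(abort switch) = MTBF/(MTBF+MTTR) = 1148/(1148+42.1) = 0.964625
Parallel availability: 1 − (1 − 0.981053)(1 − 0.964625) = 0.99933

0.99933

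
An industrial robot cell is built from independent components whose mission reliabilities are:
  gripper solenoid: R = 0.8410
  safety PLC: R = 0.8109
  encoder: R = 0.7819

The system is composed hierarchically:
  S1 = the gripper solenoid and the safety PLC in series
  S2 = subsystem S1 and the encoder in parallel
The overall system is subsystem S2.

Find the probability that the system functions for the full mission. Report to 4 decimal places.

0.9306

Series (gripper solenoid and safety PLC): 0.841000 × 0.810900 = 0.681967
Parallel ([0.681967] and encoder): 1 − (1 − 0.681967)(1 − 0.781900) = 0.9306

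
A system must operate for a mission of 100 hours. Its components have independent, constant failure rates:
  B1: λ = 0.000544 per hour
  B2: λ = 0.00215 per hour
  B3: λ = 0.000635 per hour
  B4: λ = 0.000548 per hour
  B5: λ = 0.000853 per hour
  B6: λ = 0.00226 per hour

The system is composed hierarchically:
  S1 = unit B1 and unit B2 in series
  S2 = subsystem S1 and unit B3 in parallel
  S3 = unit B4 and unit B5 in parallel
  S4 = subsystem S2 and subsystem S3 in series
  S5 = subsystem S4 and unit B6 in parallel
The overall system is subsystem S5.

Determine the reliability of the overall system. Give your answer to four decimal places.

0.9962

R(B1) = exp(−0.000544 × 100) = 0.947053
R(B2) = exp(−0.00215 × 100) = 0.806541
R(B3) = exp(−0.000635 × 100) = 0.938474
R(B4) = exp(−0.000548 × 100) = 0.946674
R(B5) = exp(−0.000853 × 100) = 0.918237
R(B6) = exp(−0.00226 × 100) = 0.797718
Series (B1 and B2): 0.947053 × 0.806541 = 0.763837
Parallel ([0.763837] and B3): 1 − (1 − 0.763837)(1 − 0.938474) = 0.985470
Parallel (B4 and B5): 1 − (1 − 0.946674)(1 − 0.918237) = 0.995640
Series ([0.985470] and [0.995640]): 0.985470 × 0.995640 = 0.981173
Parallel ([0.981173] and B6): 1 − (1 − 0.981173)(1 − 0.797718) = 0.9962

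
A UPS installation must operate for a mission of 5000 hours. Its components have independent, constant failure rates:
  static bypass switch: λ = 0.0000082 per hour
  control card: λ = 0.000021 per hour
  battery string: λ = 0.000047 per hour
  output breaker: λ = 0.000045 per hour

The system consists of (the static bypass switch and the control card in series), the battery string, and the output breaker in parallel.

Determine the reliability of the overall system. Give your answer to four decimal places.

0.9943

R(static bypass switch) = exp(−0.0000082 × 5000) = 0.959829
R(control card) = exp(−0.000021 × 5000) = 0.900325
R(battery string) = exp(−0.000047 × 5000) = 0.790571
R(output breaker) = exp(−0.000045 × 5000) = 0.798516
Series (static bypass switch and control card): 0.959829 × 0.900325 = 0.864158
Parallel ([0.864158], battery string, and output breaker): 1 − (1 − 0.864158)(1 − 0.790571)(1 − 0.798516) = 0.9943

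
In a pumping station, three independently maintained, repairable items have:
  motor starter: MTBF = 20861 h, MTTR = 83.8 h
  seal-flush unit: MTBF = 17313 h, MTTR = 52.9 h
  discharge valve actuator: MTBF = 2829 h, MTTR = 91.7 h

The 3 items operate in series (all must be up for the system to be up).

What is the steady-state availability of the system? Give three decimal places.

0.962

A(motor starter) = MTBF/(MTBF+MTTR) = 20861/(20861+83.8) = 0.995999
A(seal-flush unit) = MTBF/(MTBF+MTTR) = 17313/(17313+52.9) = 0.996954
A(discharge valve actuator) = MTBF/(MTBF+MTTR) = 2829/(2829+91.7) = 0.968603
Series availability: 0.995999 × 0.996954 × 0.968603 = 0.962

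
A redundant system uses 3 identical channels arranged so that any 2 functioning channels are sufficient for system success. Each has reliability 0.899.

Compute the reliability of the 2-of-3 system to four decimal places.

0.9715

R = Σ_{i=2}^{3} C(3,i) p^i (1−p)^{3−i} with p = 0.899
C(3,2)·0.899^2·0.101^1 = 0.244885
C(3,3)·0.899^3·0.101^0 = 0.726573
Sum = 0.9715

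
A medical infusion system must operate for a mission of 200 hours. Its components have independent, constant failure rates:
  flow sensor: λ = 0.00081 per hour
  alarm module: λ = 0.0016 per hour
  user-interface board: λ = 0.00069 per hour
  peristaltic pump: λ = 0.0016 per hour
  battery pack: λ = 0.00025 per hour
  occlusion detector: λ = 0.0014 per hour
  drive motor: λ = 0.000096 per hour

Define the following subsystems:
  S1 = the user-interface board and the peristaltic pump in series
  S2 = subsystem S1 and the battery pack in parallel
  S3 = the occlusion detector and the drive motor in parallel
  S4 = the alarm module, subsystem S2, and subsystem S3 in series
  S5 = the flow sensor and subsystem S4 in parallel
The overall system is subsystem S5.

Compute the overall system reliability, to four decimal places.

R(flow sensor) = exp(−0.00081 × 200) = 0.850441
R(alarm module) = exp(−0.0016 × 200) = 0.726149
R(user-interface board) = exp(−0.00069 × 200) = 0.871099
R(peristaltic pump) = exp(−0.0016 × 200) = 0.726149
R(battery pack) = exp(−0.00025 × 200) = 0.951229
R(occlusion detector) = exp(−0.0014 × 200) = 0.755784
R(drive motor) = exp(−0.000096 × 200) = 0.980983
Series (user-interface board and peristaltic pump): 0.871099 × 0.726149 = 0.632548
Parallel ([0.632548] and battery pack): 1 − (1 − 0.632548)(1 − 0.951229) = 0.982079
Parallel (occlusion detector and drive motor): 1 − (1 − 0.755784)(1 − 0.980983) = 0.995356
Series (alarm module, [0.982079], and [0.995356]): 0.726149 × 0.982079 × 0.995356 = 0.709824
Parallel (flow sensor and [0.709824]): 1 − (1 − 0.850441)(1 − 0.709824) = 0.9566

0.9566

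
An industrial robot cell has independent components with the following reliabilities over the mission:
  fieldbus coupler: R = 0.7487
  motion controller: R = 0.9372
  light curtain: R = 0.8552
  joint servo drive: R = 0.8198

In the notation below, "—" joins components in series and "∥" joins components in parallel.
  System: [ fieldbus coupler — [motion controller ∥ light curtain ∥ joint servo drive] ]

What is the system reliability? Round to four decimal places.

Parallel (motion controller, light curtain, and joint servo drive): 1 − (1 − 0.937200)(1 − 0.855200)(1 − 0.819800) = 0.998361
Series (fieldbus coupler and [0.998361]): 0.748700 × 0.998361 = 0.7475

0.7475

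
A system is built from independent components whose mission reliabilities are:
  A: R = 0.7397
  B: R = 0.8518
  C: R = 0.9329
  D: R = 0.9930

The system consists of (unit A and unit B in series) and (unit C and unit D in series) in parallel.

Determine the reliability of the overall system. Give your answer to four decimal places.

0.9728

Series (A and B): 0.739700 × 0.851800 = 0.630076
Series (C and D): 0.932900 × 0.993000 = 0.926370
Parallel ([0.630076] and [0.926370]): 1 − (1 − 0.630076)(1 − 0.926370) = 0.9728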